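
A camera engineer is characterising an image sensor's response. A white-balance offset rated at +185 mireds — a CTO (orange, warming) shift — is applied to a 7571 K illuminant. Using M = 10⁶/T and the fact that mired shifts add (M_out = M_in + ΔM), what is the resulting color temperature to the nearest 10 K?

M_in = 10⁶/7571 = 132.08 mireds.
M_out = 132.08 + (+185) = 317.08 mireds.
T_out = 10⁶/317.08 = 3153.7 K → 3150 K.

3150 K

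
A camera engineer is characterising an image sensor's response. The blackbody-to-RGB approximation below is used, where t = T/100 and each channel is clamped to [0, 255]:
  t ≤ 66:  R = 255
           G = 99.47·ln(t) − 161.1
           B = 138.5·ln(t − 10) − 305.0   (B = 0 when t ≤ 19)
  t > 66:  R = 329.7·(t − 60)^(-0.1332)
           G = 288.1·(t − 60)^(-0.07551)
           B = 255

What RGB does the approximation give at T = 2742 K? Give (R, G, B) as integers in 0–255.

(255, 168, 91)

t = 2742/100 = 27.42; the t ≤ 66 branch applies.
R = 255 by definition for t ≤ 66.
G = 99.47·ln 27.42 − 161.1 = 99.47·3.3113 − 161.1 = 168.272.
B = 138.5·ln(27.42 − 10) − 305.0 = 138.5·ln 17.42 − 305.0 = 138.5·2.8576 − 305.0 = 90.780.
Rounded: (255, 168, 91).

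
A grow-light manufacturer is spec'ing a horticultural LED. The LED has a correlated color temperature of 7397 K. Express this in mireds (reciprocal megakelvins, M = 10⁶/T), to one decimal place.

M = 10⁶ / 7397 = 135.190 → 135.2 mireds.

135.2 mireds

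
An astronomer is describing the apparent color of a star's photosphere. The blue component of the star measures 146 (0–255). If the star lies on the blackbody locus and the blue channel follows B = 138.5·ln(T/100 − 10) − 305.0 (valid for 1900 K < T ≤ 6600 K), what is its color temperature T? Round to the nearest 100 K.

ln(t − 10) = (146 + 305.0) / 138.5 = 3.2563.
t − 10 = e^3.2563 = 25.954, so t = 35.954.
T = 100·t = 3595 K → 3600 K to the nearest 100 K.

3600 K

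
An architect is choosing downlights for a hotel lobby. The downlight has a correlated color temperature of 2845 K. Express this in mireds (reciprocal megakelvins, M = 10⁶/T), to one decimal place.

M = 10⁶ / 2845 = 351.494 → 351.5 mireds.

351.5 mireds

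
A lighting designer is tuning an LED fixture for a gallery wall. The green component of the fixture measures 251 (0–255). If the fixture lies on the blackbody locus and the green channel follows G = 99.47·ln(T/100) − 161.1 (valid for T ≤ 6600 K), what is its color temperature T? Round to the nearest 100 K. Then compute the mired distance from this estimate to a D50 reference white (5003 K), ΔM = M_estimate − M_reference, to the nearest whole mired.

-41 mireds

ln t = (251 + 161.1) / 99.47 = 4.1430.
t = e^4.1430 = 62.989.
T = 100·t = 6299 K → 6300 K to the nearest 100 K.
M_estimate = 10⁶/6300 = 158.73; M_reference = 10⁶/5003 = 199.88.
ΔM = 158.73 − 199.88 = -41.15 → -41 mireds.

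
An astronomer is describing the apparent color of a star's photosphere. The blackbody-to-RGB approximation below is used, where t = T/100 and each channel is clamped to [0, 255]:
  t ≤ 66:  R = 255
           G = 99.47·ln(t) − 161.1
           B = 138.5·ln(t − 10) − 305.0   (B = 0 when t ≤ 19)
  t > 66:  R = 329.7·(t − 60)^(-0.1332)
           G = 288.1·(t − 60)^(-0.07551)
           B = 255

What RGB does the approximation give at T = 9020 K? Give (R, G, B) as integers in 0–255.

t = 9020/100 = 90.2; the t > 66 branch applies.
R = 329.7·(90.2 − 60)^(-0.1332) = 329.7·30.2^(-0.1332) = 329.7·0.63513 = 209.403.
G = 288.1·(90.2 − 60)^(-0.07551) = 288.1·30.2^(-0.07551) = 288.1·0.77312 = 222.735.
B = 255 by definition for t > 66.
Rounded: (209, 223, 255).

(209, 223, 255)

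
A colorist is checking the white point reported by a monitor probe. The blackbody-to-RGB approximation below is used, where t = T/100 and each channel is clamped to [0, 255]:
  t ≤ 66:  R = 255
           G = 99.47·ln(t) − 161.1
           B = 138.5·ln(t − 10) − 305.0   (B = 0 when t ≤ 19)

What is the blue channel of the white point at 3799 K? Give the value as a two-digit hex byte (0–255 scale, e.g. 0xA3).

t = 3799/100 = 37.99; the t ≤ 66 branch applies.
B = 138.5·ln(37.99 − 10) − 305.0 = 138.5·ln 27.99 − 305.0 = 138.5·3.3318 − 305.0 = 156.461.
Rounded: 156; in hex, 0x9C.

0x9C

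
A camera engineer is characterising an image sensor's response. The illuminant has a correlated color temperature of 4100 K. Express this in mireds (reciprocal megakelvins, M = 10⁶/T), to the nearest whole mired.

244 mireds

M = 10⁶ / 4100 = 243.902 → 244 mireds.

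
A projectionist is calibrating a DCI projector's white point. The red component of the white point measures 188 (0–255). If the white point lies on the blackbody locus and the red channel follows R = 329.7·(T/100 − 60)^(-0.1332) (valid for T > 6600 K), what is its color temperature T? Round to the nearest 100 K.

(t − 60)^(-0.1332) = 188/329.7 = 0.57022.
t − 60 = 0.57022^(1/-0.1332) = 0.57022^(-7.508) = 67.848, so t = 127.848.
T = 100·t = 12785 K → 12800 K to the nearest 100 K.

12800 K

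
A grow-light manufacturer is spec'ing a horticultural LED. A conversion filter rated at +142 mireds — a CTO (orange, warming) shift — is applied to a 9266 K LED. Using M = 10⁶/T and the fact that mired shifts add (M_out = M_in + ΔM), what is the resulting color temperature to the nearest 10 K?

M_in = 10⁶/9266 = 107.92 mireds.
M_out = 107.92 + (+142) = 249.92 mireds.
T_out = 10⁶/249.92 = 4001.3 K → 4000 K.

4000 K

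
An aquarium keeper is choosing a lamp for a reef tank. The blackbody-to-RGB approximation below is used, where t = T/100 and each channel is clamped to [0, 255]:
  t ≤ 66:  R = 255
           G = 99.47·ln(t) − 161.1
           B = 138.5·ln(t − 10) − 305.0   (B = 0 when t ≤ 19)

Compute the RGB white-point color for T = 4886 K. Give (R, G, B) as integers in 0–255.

t = 4886/100 = 48.86; the t ≤ 66 branch applies.
R = 255 by definition for t ≤ 66.
G = 99.47·ln 48.86 − 161.1 = 99.47·3.8890 − 161.1 = 225.735.
B = 138.5·ln(48.86 − 10) − 305.0 = 138.5·ln 38.86 − 305.0 = 138.5·3.6600 − 305.0 = 201.905.
Rounded: (255, 226, 202).

(255, 226, 202)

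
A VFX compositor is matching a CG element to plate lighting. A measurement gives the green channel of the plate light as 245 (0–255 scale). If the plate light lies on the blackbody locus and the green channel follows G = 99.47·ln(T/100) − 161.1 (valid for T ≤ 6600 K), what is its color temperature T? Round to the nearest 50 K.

5950 K

ln t = (245 + 161.1) / 99.47 = 4.0826.
t = e^4.0826 = 59.302.
T = 100·t = 5930 K → 5950 K to the nearest 50 K.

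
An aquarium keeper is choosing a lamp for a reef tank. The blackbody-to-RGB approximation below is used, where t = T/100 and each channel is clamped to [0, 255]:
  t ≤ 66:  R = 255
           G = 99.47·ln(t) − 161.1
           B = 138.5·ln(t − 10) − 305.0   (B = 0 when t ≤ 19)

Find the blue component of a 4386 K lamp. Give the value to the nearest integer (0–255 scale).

t = 4386/100 = 43.86; the t ≤ 66 branch applies.
B = 138.5·ln(43.86 − 10) − 305.0 = 138.5·ln 33.86 − 305.0 = 138.5·3.5222 − 305.0 = 182.829.
Rounded: 183.

183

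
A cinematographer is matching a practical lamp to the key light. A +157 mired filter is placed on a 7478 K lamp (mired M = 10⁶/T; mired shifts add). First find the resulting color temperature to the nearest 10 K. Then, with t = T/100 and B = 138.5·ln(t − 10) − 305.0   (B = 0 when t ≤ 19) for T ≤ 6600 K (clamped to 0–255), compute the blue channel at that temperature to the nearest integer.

M_in = 10⁶/7478 = 133.73; M_out = 133.73 + (+157) = 290.73.
T_out = 10⁶/290.73 = 3439.7 K → 3440 K; t = 34.4.
B = 138.5·ln(34.4 − 10) − 305.0 = 138.5·ln 24.4 − 305.0 = 138.5·3.1946 − 305.0 = 137.450.
Rounded: 137.

137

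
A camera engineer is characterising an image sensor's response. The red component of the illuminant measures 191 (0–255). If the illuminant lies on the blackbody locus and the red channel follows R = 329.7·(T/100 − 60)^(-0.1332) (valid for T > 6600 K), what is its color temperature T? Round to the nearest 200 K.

(t − 60)^(-0.1332) = 191/329.7 = 0.57931.
t − 60 = 0.57931^(1/-0.1332) = 0.57931^(-7.508) = 60.245, so t = 120.245.
T = 100·t = 12025 K → 12000 K to the nearest 200 K.

12000 K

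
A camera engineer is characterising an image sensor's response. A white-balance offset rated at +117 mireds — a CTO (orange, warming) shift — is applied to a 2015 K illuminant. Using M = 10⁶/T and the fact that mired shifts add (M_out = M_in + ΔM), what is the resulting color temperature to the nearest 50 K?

M_in = 10⁶/2015 = 496.28 mireds.
M_out = 496.28 + (+117) = 613.28 mireds.
T_out = 10⁶/613.28 = 1630.6 K → 1650 K.

1650 K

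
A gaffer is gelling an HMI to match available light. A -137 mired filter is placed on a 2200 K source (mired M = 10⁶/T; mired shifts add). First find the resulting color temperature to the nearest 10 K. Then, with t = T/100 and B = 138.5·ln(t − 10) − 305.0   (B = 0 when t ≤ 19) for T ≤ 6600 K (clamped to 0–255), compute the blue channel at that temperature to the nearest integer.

120

M_in = 10⁶/2200 = 454.55; M_out = 454.55 + (-137) = 317.55.
T_out = 10⁶/317.55 = 3149.2 K → 3150 K; t = 31.5.
B = 138.5·ln(31.5 − 10) − 305.0 = 138.5·ln 21.5 − 305.0 = 138.5·3.0681 − 305.0 = 119.925.
Rounded: 120.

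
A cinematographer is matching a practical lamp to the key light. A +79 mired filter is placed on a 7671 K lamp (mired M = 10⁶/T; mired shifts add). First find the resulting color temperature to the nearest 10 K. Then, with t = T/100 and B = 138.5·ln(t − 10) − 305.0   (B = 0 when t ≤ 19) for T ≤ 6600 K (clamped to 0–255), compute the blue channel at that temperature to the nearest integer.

M_in = 10⁶/7671 = 130.36; M_out = 130.36 + (+79) = 209.36.
T_out = 10⁶/209.36 = 4776.4 K → 4780 K; t = 47.8.
B = 138.5·ln(47.8 − 10) − 305.0 = 138.5·ln 37.8 − 305.0 = 138.5·3.6323 − 305.0 = 198.075.
Rounded: 198.

198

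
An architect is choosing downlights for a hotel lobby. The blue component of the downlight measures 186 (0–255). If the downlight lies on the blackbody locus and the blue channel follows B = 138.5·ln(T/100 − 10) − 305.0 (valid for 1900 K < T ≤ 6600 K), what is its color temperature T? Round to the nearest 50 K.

ln(t − 10) = (186 + 305.0) / 138.5 = 3.5451.
t − 10 = e^3.5451 = 34.644, so t = 44.644.
T = 100·t = 4464 K → 4450 K to the nearest 50 K.

4450 K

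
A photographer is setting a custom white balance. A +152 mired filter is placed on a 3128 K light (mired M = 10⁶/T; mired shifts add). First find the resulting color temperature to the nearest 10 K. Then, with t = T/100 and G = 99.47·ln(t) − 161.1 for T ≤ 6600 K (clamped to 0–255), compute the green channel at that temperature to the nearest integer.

M_in = 10⁶/3128 = 319.69; M_out = 319.69 + (+152) = 471.69.
T_out = 10⁶/471.69 = 2120.0 K → 2120 K; t = 21.2.
G = 99.47·ln 21.2 − 161.1 = 99.47·3.0540 − 161.1 = 142.681.
Rounded: 143.

143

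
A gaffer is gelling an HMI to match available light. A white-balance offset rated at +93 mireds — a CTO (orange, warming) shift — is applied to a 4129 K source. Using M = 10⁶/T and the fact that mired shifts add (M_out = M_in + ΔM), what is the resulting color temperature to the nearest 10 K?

M_in = 10⁶/4129 = 242.19 mireds.
M_out = 242.19 + (+93) = 335.19 mireds.
T_out = 10⁶/335.19 = 2983.4 K → 2980 K.

2980 K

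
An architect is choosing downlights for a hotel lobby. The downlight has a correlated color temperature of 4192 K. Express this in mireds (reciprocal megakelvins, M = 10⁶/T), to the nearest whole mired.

239 mireds

M = 10⁶ / 4192 = 238.550 → 239 mireds.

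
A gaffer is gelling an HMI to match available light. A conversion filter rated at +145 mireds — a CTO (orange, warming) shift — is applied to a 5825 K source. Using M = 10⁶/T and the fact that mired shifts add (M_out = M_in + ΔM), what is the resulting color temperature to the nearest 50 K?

M_in = 10⁶/5825 = 171.67 mireds.
M_out = 171.67 + (+145) = 316.67 mireds.
T_out = 10⁶/316.67 = 3157.8 K → 3150 K.

3150 K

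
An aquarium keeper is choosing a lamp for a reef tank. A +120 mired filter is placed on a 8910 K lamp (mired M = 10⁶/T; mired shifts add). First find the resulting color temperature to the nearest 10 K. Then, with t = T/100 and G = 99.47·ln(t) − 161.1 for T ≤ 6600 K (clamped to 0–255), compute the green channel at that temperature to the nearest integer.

213

M_in = 10⁶/8910 = 112.23; M_out = 112.23 + (+120) = 232.23.
T_out = 10⁶/232.23 = 4306.0 K → 4310 K; t = 43.1.
G = 99.47·ln 43.1 − 161.1 = 99.47·3.7635 − 161.1 = 213.258.
Rounded: 213.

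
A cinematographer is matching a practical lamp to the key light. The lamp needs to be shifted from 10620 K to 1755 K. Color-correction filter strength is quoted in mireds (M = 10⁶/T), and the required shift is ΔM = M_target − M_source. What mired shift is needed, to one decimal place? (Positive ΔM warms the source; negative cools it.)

M_source = 10⁶/10620 = 94.162; M_target = 10⁶/1755 = 569.801.
ΔM = 569.801 − 94.162 = 475.639 → +475.6 mireds, a warming shift.

+475.6 mireds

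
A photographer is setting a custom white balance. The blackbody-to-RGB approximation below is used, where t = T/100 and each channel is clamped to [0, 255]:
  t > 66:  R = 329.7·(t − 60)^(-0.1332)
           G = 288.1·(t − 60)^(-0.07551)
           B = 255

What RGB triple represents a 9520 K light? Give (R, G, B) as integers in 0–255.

t = 9520/100 = 95.2; the t > 66 branch applies.
R = 329.7·(95.2 − 60)^(-0.1332) = 329.7·35.2^(-0.1332) = 329.7·0.62230 = 205.173.
G = 288.1·(95.2 − 60)^(-0.07551) = 288.1·35.2^(-0.07551) = 288.1·0.76422 = 220.173.
B = 255 by definition for t > 66.
Rounded: (205, 220, 255).

(205, 220, 255)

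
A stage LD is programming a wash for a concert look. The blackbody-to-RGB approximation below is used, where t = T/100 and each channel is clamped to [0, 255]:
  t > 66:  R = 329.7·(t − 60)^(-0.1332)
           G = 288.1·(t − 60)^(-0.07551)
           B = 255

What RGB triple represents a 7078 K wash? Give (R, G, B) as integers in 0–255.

(240, 241, 255)

t = 7078/100 = 70.78; the t > 66 branch applies.
R = 329.7·(70.78 − 60)^(-0.1332) = 329.7·10.78^(-0.1332) = 329.7·0.72854 = 240.201.
G = 288.1·(70.78 − 60)^(-0.07551) = 288.1·10.78^(-0.07551) = 288.1·0.83565 = 240.752.
B = 255 by definition for t > 66.
Rounded: (240, 241, 255).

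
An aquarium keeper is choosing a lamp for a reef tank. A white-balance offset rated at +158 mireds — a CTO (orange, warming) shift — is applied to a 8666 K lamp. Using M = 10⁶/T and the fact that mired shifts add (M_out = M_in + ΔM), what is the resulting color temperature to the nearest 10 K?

3660 K

M_in = 10⁶/8666 = 115.39 mireds.
M_out = 115.39 + (+158) = 273.39 mireds.
T_out = 10⁶/273.39 = 3657.7 K → 3660 K.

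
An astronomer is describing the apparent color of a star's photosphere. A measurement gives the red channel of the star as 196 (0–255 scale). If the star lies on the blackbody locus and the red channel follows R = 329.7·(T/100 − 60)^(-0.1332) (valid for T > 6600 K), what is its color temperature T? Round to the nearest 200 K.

(t − 60)^(-0.1332) = 196/329.7 = 0.59448.
t − 60 = 0.59448^(1/-0.1332) = 0.59448^(-7.508) = 49.621, so t = 109.621.
T = 100·t = 10962 K → 11000 K to the nearest 200 K.

11000 K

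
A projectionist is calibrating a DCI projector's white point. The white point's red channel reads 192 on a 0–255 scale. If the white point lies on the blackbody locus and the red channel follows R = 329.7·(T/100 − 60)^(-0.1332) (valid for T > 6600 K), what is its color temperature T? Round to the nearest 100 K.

(t − 60)^(-0.1332) = 192/329.7 = 0.58235.
t − 60 = 0.58235^(1/-0.1332) = 0.58235^(-7.508) = 57.929, so t = 117.929.
T = 100·t = 11793 K → 11800 K to the nearest 100 K.

11800 K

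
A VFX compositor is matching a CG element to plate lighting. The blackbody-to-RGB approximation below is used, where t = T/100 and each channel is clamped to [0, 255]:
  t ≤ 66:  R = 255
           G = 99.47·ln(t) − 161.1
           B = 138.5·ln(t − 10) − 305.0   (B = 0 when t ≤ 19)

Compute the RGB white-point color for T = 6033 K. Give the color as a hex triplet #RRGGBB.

t = 6033/100 = 60.33; the t ≤ 66 branch applies.
R = 255 by definition for t ≤ 66.
G = 99.47·ln 60.33 − 161.1 = 99.47·4.0998 − 161.1 = 246.710.
B = 138.5·ln(60.33 − 10) − 305.0 = 138.5·ln 50.33 − 305.0 = 138.5·3.9186 − 305.0 = 237.726.
Rounded: (255, 247, 238).
In hex: #FFF7EE.

#FFF7EE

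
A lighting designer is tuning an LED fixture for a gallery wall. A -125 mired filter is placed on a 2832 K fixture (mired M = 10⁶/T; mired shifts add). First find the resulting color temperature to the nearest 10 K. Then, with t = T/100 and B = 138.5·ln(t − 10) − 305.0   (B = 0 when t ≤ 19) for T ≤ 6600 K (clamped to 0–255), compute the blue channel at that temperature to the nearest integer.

M_in = 10⁶/2832 = 353.11; M_out = 353.11 + (-125) = 228.11.
T_out = 10⁶/228.11 = 4383.9 K → 4380 K; t = 43.8.
B = 138.5·ln(43.8 − 10) − 305.0 = 138.5·ln 33.8 − 305.0 = 138.5·3.5205 − 305.0 = 182.584.
Rounded: 183.

183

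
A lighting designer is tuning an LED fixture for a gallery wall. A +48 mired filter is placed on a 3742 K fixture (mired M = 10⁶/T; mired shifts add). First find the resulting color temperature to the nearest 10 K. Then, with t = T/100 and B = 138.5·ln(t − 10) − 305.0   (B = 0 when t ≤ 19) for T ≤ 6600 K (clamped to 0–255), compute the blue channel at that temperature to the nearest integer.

M_in = 10⁶/3742 = 267.24; M_out = 267.24 + (+48) = 315.24.
T_out = 10⁶/315.24 = 3172.2 K → 3170 K; t = 31.7.
B = 138.5·ln(31.7 − 10) − 305.0 = 138.5·ln 21.7 − 305.0 = 138.5·3.0773 − 305.0 = 121.208.
Rounded: 121.

121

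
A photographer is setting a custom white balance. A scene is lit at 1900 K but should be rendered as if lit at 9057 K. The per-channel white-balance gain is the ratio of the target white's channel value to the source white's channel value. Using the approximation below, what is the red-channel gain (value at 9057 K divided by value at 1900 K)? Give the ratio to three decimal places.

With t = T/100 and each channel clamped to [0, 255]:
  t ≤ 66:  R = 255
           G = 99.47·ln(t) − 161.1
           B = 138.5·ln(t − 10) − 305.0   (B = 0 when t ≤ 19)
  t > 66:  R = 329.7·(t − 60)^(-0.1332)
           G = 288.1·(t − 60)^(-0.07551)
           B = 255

At 1900 K (t = 19):
  R = 255 by definition for t ≤ 66.
At 9057 K (t = 90.57):
  R = 329.7·(90.57 − 60)^(-0.1332) = 329.7·30.57^(-0.1332) = 329.7·0.63410 = 209.063.
Gain = 209.063 / 255.000 = 0.8199 → 0.820.

0.820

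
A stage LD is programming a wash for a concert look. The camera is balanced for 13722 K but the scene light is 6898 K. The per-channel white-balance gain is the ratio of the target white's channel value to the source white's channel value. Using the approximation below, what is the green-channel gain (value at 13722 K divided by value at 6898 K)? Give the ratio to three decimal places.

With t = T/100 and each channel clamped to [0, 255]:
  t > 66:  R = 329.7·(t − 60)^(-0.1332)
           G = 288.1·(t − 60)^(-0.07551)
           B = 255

0.850

At 6898 K (t = 68.98):
  G = 288.1·(68.98 − 60)^(-0.07551) = 288.1·8.98^(-0.07551) = 288.1·0.84726 = 244.096.
At 13722 K (t = 137.22):
  G = 288.1·(137.22 − 60)^(-0.07551) = 288.1·77.22^(-0.07551) = 288.1·0.72021 = 207.492.
Gain = 207.492 / 244.096 = 0.8500 → 0.850.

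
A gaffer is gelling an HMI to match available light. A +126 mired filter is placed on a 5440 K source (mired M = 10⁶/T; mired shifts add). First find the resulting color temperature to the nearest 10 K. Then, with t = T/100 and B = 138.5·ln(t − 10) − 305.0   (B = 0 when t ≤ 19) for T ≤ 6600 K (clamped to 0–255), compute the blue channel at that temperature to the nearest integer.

M_in = 10⁶/5440 = 183.82; M_out = 183.82 + (+126) = 309.82.
T_out = 10⁶/309.82 = 3227.6 K → 3230 K; t = 32.3.
B = 138.5·ln(32.3 − 10) − 305.0 = 138.5·ln 22.3 − 305.0 = 138.5·3.1046 − 305.0 = 124.985.
Rounded: 125.

125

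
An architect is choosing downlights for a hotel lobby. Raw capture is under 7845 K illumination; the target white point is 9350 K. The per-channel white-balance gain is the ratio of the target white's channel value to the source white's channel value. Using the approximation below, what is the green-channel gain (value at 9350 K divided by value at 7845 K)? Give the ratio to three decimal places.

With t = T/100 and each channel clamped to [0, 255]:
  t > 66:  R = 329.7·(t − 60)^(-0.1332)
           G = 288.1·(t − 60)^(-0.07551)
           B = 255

0.956

At 7845 K (t = 78.45):
  G = 288.1·(78.45 − 60)^(-0.07551) = 288.1·18.45^(-0.07551) = 288.1·0.80243 = 231.179.
At 9350 K (t = 93.5):
  G = 288.1·(93.5 − 60)^(-0.07551) = 288.1·33.5^(-0.07551) = 288.1·0.76709 = 220.997.
Gain = 220.997 / 231.179 = 0.9560 → 0.956.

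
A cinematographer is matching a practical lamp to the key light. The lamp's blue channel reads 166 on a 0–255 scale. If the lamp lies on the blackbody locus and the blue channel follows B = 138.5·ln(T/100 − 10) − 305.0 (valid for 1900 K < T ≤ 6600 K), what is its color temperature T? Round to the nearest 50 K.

ln(t − 10) = (166 + 305.0) / 138.5 = 3.4007.
t − 10 = e^3.4007 = 29.986, so t = 39.986.
T = 100·t = 3999 K → 4000 K to the nearest 50 K.

4000 K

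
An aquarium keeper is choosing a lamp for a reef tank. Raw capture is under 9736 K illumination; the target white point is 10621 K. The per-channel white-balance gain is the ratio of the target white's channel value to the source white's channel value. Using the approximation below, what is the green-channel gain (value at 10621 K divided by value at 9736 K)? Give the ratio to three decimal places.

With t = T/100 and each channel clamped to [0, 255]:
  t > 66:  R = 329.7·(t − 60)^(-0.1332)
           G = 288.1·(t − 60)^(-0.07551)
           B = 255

0.984

At 9736 K (t = 97.36):
  G = 288.1·(97.36 − 60)^(-0.07551) = 288.1·37.36^(-0.07551) = 288.1·0.76079 = 219.185.
At 10621 K (t = 106.21):
  G = 288.1·(106.21 − 60)^(-0.07551) = 288.1·46.21^(-0.07551) = 288.1·0.74868 = 215.694.
Gain = 215.694 / 219.185 = 0.9841 → 0.984.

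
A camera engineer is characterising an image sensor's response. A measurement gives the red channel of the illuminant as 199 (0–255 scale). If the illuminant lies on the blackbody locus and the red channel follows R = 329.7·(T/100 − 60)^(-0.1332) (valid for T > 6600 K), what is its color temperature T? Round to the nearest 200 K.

(t − 60)^(-0.1332) = 199/329.7 = 0.60358.
t − 60 = 0.60358^(1/-0.1332) = 0.60358^(-7.508) = 44.273, so t = 104.273.
T = 100·t = 10427 K → 10400 K to the nearest 200 K.

10400 K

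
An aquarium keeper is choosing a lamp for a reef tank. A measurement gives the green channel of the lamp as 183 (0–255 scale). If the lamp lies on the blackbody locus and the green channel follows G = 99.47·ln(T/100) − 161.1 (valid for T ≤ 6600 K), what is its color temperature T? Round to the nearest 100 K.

3200 K

ln t = (183 + 161.1) / 99.47 = 3.4593.
t = e^3.4593 = 31.796.
T = 100·t = 3180 K → 3200 K to the nearest 100 K.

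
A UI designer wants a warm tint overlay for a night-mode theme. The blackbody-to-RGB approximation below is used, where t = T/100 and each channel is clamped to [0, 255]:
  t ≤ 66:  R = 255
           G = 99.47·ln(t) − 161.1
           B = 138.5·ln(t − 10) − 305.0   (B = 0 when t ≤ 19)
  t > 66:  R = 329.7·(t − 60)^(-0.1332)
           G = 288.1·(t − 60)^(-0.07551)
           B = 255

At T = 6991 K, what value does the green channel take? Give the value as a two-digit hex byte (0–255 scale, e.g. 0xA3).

t = 6991/100 = 69.91; the t > 66 branch applies.
G = 288.1·(69.91 − 60)^(-0.07551) = 288.1·9.91^(-0.07551) = 288.1·0.84098 = 242.287.
Rounded: 242; in hex, 0xF2.

0xF2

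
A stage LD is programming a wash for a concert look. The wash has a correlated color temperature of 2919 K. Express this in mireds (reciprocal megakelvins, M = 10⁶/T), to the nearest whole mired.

343 mireds

M = 10⁶ / 2919 = 342.583 → 343 mireds.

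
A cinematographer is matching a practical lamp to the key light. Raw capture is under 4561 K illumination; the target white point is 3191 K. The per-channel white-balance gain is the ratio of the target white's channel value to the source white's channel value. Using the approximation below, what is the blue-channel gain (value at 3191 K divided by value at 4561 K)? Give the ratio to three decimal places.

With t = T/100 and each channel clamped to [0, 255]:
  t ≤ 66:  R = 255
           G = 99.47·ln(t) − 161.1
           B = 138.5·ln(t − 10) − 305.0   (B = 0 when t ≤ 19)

0.646

At 4561 K (t = 45.61):
  B = 138.5·ln(45.61 − 10) − 305.0 = 138.5·ln 35.61 − 305.0 = 138.5·3.5726 − 305.0 = 189.809.
At 3191 K (t = 31.91):
  B = 138.5·ln(31.91 − 10) − 305.0 = 138.5·ln 21.91 − 305.0 = 138.5·3.0869 − 305.0 = 122.542.
Gain = 122.542 / 189.809 = 0.6456 → 0.646.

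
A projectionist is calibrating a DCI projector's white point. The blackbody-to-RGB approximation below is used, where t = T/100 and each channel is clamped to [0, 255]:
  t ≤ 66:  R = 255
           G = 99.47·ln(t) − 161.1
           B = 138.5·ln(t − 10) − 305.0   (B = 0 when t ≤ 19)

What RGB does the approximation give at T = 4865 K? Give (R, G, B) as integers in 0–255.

(255, 225, 201)

t = 4865/100 = 48.65; the t ≤ 66 branch applies.
R = 255 by definition for t ≤ 66.
G = 99.47·ln 48.65 − 161.1 = 99.47·3.8847 − 161.1 = 225.306.
B = 138.5·ln(48.65 − 10) − 305.0 = 138.5·ln 38.65 − 305.0 = 138.5·3.6545 − 305.0 = 201.155.
Rounded: (255, 225, 201).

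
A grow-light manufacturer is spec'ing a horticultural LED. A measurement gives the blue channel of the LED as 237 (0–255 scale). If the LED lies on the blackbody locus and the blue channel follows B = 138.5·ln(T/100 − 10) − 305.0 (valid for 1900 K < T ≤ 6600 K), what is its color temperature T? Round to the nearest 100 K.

6000 K

ln(t − 10) = (237 + 305.0) / 138.5 = 3.9134.
t − 10 = e^3.9134 = 50.067, so t = 60.067.
T = 100·t = 6007 K → 6000 K to the nearest 100 K.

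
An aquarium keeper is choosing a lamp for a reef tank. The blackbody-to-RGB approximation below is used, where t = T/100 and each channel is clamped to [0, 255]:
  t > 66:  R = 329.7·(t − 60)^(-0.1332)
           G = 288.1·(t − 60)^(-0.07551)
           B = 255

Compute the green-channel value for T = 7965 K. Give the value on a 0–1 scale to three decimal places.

t = 7965/100 = 79.65; the t > 66 branch applies.
G = 288.1·(79.65 − 60)^(-0.07551) = 288.1·19.65^(-0.07551) = 288.1·0.79862 = 230.081.
On a 0–1 scale: 230.081/255 = 0.9023 → 0.902.

0.902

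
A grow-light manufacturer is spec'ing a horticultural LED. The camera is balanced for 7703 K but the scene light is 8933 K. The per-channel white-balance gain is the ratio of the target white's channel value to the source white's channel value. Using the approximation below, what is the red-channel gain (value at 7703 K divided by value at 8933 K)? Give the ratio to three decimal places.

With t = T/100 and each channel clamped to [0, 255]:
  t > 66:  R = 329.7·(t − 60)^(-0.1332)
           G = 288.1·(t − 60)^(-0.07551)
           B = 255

At 8933 K (t = 89.33):
  R = 329.7·(89.33 − 60)^(-0.1332) = 329.7·29.33^(-0.1332) = 329.7·0.63761 = 210.219.
At 7703 K (t = 77.03):
  R = 329.7·(77.03 − 60)^(-0.1332) = 329.7·17.03^(-0.1332) = 329.7·0.68549 = 226.007.
Gain = 226.007 / 210.219 = 1.0751 → 1.075.

1.075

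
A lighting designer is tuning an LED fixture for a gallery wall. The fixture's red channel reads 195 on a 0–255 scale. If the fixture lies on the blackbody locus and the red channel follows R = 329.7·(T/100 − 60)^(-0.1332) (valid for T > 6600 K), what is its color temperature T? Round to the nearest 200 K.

11200 K

(t − 60)^(-0.1332) = 195/329.7 = 0.59145.
t − 60 = 0.59145^(1/-0.1332) = 0.59145^(-7.508) = 51.564, so t = 111.564.
T = 100·t = 11156 K → 11200 K to the nearest 200 K.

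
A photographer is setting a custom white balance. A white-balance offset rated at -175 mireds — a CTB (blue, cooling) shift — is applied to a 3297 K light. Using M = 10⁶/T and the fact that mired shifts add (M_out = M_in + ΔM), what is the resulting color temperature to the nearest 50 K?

M_in = 10⁶/3297 = 303.31 mireds.
M_out = 303.31 + (-175) = 128.31 mireds.
T_out = 10⁶/128.31 = 7793.9 K → 7800 K.

7800 K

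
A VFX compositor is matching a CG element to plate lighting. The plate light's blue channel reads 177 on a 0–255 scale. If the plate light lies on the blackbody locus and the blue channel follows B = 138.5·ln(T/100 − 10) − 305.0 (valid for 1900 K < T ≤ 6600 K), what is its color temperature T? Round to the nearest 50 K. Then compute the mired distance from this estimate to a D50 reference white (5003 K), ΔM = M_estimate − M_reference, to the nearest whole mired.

ln(t − 10) = (177 + 305.0) / 138.5 = 3.4801.
t − 10 = e^3.4801 = 32.464, so t = 42.464.
T = 100·t = 4246 K → 4250 K to the nearest 50 K.
M_estimate = 10⁶/4250 = 235.29; M_reference = 10⁶/5003 = 199.88.
ΔM = 235.29 − 199.88 = 35.41 → +35 mireds.

+35 mireds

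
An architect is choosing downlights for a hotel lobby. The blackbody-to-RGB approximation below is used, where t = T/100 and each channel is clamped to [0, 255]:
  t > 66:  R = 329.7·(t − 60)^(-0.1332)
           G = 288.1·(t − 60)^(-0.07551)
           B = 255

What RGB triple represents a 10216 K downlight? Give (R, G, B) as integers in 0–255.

(200, 217, 255)

t = 10216/100 = 102.16; the t > 66 branch applies.
R = 329.7·(102.16 − 60)^(-0.1332) = 329.7·42.16^(-0.1332) = 329.7·0.60752 = 200.301.
G = 288.1·(102.16 − 60)^(-0.07551) = 288.1·42.16^(-0.07551) = 288.1·0.75388 = 217.194.
B = 255 by definition for t > 66.
Rounded: (200, 217, 255).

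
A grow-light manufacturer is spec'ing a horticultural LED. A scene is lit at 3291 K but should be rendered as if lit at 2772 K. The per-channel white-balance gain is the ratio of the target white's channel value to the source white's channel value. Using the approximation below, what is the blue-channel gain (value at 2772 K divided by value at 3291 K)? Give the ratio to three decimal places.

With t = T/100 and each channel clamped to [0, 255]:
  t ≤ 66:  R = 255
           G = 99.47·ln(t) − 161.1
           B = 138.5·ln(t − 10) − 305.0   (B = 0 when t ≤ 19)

0.724

At 3291 K (t = 32.91):
  B = 138.5·ln(32.91 − 10) − 305.0 = 138.5·ln 22.91 − 305.0 = 138.5·3.1316 − 305.0 = 128.723.
At 2772 K (t = 27.72):
  B = 138.5·ln(27.72 − 10) − 305.0 = 138.5·ln 17.72 − 305.0 = 138.5·2.8747 − 305.0 = 93.145.
Gain = 93.145 / 128.723 = 0.7236 → 0.724.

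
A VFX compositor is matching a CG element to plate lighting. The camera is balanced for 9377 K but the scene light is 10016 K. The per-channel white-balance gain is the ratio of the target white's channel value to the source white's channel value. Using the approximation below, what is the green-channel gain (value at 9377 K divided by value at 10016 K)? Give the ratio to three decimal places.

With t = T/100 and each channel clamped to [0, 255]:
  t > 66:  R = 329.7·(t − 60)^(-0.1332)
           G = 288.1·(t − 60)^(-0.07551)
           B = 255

At 10016 K (t = 100.16):
  G = 288.1·(100.16 − 60)^(-0.07551) = 288.1·40.16^(-0.07551) = 288.1·0.75665 = 217.992.
At 9377 K (t = 93.77):
  G = 288.1·(93.77 − 60)^(-0.07551) = 288.1·33.77^(-0.07551) = 288.1·0.76662 = 220.863.
Gain = 220.863 / 217.992 = 1.0132 → 1.013.

1.013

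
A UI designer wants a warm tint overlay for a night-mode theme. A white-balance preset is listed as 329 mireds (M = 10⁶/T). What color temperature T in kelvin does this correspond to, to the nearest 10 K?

3040 K

T = 10⁶ / 329 = 3039.51 K → 3040 K.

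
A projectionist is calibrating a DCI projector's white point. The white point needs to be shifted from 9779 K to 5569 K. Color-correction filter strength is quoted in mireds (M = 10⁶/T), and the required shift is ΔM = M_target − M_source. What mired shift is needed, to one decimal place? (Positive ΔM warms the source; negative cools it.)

+77.3 mireds

M_source = 10⁶/9779 = 102.260; M_target = 10⁶/5569 = 179.565.
ΔM = 179.565 − 102.260 = 77.306 → +77.3 mireds, a warming shift.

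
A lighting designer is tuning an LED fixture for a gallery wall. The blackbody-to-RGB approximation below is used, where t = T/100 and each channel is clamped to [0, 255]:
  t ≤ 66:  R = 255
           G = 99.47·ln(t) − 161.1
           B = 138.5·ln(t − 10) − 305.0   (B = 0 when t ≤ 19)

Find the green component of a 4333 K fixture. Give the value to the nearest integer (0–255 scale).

214

t = 4333/100 = 43.33; the t ≤ 66 branch applies.
G = 99.47·ln 43.33 − 161.1 = 99.47·3.7688 − 161.1 = 213.787.
Rounded: 214.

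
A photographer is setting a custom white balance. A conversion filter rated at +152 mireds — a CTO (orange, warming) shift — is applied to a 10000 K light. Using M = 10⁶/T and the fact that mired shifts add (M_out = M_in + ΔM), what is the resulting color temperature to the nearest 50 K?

M_in = 10⁶/10000 = 100.00 mireds.
M_out = 100.00 + (+152) = 252.00 mireds.
T_out = 10⁶/252.00 = 3968.3 K → 3950 K.

3950 K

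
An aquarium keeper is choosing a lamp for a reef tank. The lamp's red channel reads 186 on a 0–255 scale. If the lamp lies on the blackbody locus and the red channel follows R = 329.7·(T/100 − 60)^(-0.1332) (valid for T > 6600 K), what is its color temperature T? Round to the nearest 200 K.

(t − 60)^(-0.1332) = 186/329.7 = 0.56415.
t − 60 = 0.56415^(1/-0.1332) = 0.56415^(-7.508) = 73.521, so t = 133.521.
T = 100·t = 13352 K → 13400 K to the nearest 200 K.

13400 K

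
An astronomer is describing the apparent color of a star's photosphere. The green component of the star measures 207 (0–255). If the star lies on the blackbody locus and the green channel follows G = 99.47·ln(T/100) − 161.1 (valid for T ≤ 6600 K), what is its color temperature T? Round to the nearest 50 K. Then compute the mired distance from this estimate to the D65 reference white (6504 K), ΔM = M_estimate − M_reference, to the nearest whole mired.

ln t = (207 + 161.1) / 99.47 = 3.7006.
t = e^3.7006 = 40.472.
T = 100·t = 4047 K → 4050 K to the nearest 50 K.
M_estimate = 10⁶/4050 = 246.91; M_reference = 10⁶/6504 = 153.75.
ΔM = 246.91 − 153.75 = 93.16 → +93 mireds.

+93 mireds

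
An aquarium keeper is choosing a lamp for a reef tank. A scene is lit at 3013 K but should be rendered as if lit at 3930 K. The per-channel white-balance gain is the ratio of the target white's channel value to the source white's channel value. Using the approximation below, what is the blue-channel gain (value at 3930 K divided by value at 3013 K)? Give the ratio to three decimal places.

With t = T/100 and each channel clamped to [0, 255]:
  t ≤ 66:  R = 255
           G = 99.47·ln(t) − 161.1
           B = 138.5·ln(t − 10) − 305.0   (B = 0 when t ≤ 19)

1.469

At 3013 K (t = 30.13):
  B = 138.5·ln(30.13 − 10) − 305.0 = 138.5·ln 20.13 − 305.0 = 138.5·3.0022 − 305.0 = 110.806.
At 3930 K (t = 39.3):
  B = 138.5·ln(39.3 − 10) − 305.0 = 138.5·ln 29.3 − 305.0 = 138.5·3.3776 − 305.0 = 162.796.
Gain = 162.796 / 110.806 = 1.4692 → 1.469.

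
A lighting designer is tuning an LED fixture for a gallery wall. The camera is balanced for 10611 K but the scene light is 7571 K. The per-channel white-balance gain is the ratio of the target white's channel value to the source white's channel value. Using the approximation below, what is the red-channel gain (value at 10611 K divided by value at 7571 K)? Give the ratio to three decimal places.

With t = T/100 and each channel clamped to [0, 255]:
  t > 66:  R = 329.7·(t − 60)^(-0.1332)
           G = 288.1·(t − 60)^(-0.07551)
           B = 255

At 7571 K (t = 75.71):
  R = 329.7·(75.71 − 60)^(-0.1332) = 329.7·15.71^(-0.1332) = 329.7·0.69290 = 228.448.
At 10611 K (t = 106.11):
  R = 329.7·(106.11 − 60)^(-0.1332) = 329.7·46.11^(-0.1332) = 329.7·0.60032 = 197.925.
Gain = 197.925 / 228.448 = 0.8664 → 0.866.

0.866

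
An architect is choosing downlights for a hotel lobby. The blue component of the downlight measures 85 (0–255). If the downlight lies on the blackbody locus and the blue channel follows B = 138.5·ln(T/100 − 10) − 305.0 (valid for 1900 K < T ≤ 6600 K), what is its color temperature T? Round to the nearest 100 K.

ln(t − 10) = (85 + 305.0) / 138.5 = 2.8159.
t − 10 = e^2.8159 = 16.708, so t = 26.708.
T = 100·t = 2671 K → 2700 K to the nearest 100 K.

2700 K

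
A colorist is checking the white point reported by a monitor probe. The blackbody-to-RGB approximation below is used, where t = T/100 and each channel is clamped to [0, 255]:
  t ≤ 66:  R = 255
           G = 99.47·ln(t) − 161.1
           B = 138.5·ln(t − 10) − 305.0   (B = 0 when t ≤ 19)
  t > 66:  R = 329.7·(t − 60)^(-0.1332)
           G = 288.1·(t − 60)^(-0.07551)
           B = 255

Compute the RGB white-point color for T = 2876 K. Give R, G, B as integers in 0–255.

t = 2876/100 = 28.76; the t ≤ 66 branch applies.
R = 255 by definition for t ≤ 66.
G = 99.47·ln 28.76 − 161.1 = 99.47·3.3590 − 161.1 = 173.018.
B = 138.5·ln(28.76 − 10) − 305.0 = 138.5·ln 18.76 − 305.0 = 138.5·2.9317 − 305.0 = 101.044.
Rounded: (255, 173, 101).

R=255, G=173, B=101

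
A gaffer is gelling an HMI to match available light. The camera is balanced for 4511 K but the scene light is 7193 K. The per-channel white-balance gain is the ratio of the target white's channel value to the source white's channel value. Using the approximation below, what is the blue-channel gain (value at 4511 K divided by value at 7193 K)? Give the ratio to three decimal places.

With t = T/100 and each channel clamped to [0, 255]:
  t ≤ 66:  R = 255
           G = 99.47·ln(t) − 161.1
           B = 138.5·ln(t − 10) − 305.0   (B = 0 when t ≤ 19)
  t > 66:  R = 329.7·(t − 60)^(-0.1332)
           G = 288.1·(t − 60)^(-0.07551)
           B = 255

0.737

At 7193 K (t = 71.93):
  B = 255 by definition for t > 66.
At 4511 K (t = 45.11):
  B = 138.5·ln(45.11 − 10) − 305.0 = 138.5·ln 35.11 − 305.0 = 138.5·3.5585 − 305.0 = 187.850.
Gain = 187.850 / 255.000 = 0.7367 → 0.737.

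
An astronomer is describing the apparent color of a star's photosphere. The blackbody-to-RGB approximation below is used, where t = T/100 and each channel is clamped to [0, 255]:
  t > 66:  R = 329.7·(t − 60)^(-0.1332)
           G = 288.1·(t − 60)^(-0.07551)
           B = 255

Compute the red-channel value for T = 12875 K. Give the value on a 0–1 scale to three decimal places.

0.736

t = 12875/100 = 128.75; the t > 66 branch applies.
R = 329.7·(128.75 − 60)^(-0.1332) = 329.7·68.75^(-0.1332) = 329.7·0.56921 = 187.670.
On a 0–1 scale: 187.670/255 = 0.7360 → 0.736.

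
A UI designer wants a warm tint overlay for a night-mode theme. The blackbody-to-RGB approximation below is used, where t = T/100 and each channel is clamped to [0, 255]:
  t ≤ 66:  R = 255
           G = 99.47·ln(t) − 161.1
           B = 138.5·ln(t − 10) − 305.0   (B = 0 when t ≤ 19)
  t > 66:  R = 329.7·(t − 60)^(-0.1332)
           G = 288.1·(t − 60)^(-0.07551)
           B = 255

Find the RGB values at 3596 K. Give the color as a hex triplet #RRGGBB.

#FFC392

t = 3596/100 = 35.96; the t ≤ 66 branch applies.
R = 255 by definition for t ≤ 66.
G = 99.47·ln 35.96 − 161.1 = 99.47·3.5824 − 161.1 = 195.242.
B = 138.5·ln(35.96 − 10) − 305.0 = 138.5·ln 25.96 − 305.0 = 138.5·3.2566 − 305.0 = 146.033.
Rounded: (255, 195, 146).
In hex: #FFC392.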